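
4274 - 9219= - 4945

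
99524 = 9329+90195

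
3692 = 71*52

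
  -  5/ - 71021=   5/71021 = 0.00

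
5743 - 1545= 4198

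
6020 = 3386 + 2634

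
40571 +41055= 81626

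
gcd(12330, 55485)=6165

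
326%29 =7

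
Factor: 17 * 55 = 5^1*11^1 * 17^1 = 935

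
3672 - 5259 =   -  1587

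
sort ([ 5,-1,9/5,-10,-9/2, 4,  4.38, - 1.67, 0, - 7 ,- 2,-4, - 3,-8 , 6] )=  [ - 10,-8 ,-7, -9/2,  -  4 , - 3, -2, - 1.67, - 1, 0,  9/5, 4,4.38 , 5,6] 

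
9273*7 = 64911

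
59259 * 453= 26844327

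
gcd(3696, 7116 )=12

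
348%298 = 50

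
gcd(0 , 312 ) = 312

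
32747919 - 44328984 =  - 11581065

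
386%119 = 29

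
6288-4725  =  1563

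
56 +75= 131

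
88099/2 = 88099/2= 44049.50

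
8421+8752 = 17173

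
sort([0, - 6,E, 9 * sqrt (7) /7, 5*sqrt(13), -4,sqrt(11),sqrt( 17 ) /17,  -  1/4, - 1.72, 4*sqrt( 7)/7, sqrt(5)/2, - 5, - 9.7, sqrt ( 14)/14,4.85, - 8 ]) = [ - 9.7, -8,-6, - 5,-4, - 1.72, - 1/4, 0,sqrt(17 )/17, sqrt(14 )/14 , sqrt(5 ) /2,  4*sqrt(7 ) /7,E , sqrt(11),  9 * sqrt ( 7 ) /7,4.85,  5*sqrt (13 )]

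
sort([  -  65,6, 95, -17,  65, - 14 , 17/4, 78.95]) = [ - 65, - 17, - 14,  17/4, 6,  65,  78.95,  95]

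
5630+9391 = 15021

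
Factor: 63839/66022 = 2^( - 1) * 11^( - 1 )*3001^ ( - 1)*63839^1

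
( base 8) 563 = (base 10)371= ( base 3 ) 111202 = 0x173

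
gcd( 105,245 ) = 35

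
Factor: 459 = 3^3*17^1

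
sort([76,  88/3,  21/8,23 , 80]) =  [21/8, 23,88/3,76, 80]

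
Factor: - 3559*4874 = -2^1* 2437^1*3559^1 = - 17346566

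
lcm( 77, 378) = 4158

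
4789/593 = 4789/593 = 8.08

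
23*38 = 874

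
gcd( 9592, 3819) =1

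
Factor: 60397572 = 2^2*3^1*73^1* 68947^1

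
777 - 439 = 338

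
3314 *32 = 106048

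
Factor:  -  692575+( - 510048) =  - 53^1*22691^1 = - 1202623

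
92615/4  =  23153  +  3/4 = 23153.75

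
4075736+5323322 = 9399058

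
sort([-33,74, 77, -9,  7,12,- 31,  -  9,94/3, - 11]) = [ - 33,  -  31, -11,-9, - 9, 7,12, 94/3, 74,77]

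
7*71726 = 502082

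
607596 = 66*9206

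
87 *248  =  21576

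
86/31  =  2 + 24/31 = 2.77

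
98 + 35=133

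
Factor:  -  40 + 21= -19^1 =-  19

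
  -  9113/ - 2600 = 3 + 101/200 = 3.50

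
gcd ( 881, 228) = 1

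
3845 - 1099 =2746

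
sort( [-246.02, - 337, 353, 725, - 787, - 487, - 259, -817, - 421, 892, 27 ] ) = [- 817 ,  -  787, - 487,  -  421,- 337, - 259,-246.02,27, 353, 725, 892]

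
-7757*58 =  - 449906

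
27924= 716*39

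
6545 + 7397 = 13942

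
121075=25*4843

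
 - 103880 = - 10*10388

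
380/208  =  95/52 =1.83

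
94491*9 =850419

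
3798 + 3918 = 7716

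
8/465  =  8/465 =0.02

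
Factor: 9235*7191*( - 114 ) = -2^1*3^3*5^1*17^1*19^1*47^1*1847^1=- 7570612890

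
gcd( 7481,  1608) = 1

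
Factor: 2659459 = 11^2 * 31^1*709^1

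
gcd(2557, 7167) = 1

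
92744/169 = 548 + 132/169 = 548.78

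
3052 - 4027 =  - 975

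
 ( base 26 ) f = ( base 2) 1111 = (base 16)F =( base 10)15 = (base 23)f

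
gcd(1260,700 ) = 140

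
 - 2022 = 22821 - 24843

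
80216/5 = 16043 + 1/5=16043.20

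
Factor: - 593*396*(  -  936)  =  2^5*3^4 * 11^1*13^1*593^1 = 219799008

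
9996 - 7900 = 2096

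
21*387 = 8127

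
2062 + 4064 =6126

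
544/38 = 272/19 = 14.32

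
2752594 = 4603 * 598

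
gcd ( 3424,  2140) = 428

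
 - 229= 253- 482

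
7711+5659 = 13370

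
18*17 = 306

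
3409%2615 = 794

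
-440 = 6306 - 6746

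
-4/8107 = -1+ 8103/8107 = - 0.00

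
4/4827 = 4/4827 = 0.00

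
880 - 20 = 860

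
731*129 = 94299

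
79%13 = 1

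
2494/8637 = 2494/8637= 0.29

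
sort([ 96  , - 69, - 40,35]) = [ - 69,  -  40,35, 96]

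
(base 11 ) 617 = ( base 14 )3B2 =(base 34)LU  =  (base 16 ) 2E8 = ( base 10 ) 744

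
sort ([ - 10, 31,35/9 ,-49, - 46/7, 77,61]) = [ -49 , - 10, - 46/7,35/9, 31, 61,77 ]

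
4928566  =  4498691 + 429875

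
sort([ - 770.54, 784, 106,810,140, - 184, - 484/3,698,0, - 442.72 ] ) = [ - 770.54, - 442.72, - 184,  -  484/3,0,  106,140,698,784,810 ] 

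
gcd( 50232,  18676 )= 644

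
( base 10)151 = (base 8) 227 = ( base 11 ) 128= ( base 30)51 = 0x97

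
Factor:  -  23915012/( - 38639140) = 5978753/9659785 =5^ ( - 1)*11^1*31^1*89^1 * 197^1 * 1931957^(-1 ) 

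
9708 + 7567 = 17275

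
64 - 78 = - 14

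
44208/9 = 4912 = 4912.00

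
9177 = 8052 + 1125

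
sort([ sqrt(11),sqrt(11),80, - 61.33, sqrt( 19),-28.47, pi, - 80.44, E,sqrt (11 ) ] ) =[ - 80.44, - 61.33, - 28.47, E,pi, sqrt(11 ), sqrt(11 ), sqrt(11 ),sqrt( 19 ), 80 ] 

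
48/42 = 1+1/7 =1.14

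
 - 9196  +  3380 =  - 5816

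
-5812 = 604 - 6416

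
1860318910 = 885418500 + 974900410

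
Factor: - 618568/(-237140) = 2^1*5^(-1)*71^( - 1)*463^1 = 926/355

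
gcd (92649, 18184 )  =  1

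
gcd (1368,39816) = 72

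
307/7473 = 307/7473=0.04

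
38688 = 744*52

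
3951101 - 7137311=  - 3186210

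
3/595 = 3/595 = 0.01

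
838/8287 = 838/8287 = 0.10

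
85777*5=428885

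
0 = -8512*0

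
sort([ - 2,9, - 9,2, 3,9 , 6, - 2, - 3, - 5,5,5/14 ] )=[ - 9, - 5, - 3, - 2, - 2,5/14,  2,3,5,6,9 , 9 ] 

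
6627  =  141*47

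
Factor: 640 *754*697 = 2^8*5^1* 13^1*17^1 * 29^1 * 41^1 = 336344320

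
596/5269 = 596/5269 = 0.11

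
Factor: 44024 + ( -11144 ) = 2^4*3^1*5^1 * 137^1 = 32880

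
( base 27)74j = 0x146E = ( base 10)5230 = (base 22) ahg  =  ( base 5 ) 131410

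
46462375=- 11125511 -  -57587886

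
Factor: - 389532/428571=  - 2^2* 3^( - 3 )*37^ ( - 1 )*227^1 = - 908/999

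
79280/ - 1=- 79280/1 = - 79280.00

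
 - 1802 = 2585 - 4387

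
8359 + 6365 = 14724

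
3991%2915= 1076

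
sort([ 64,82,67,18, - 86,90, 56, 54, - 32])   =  [ - 86, - 32,18 , 54, 56, 64,67,82,90]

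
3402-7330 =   -  3928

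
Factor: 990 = 2^1*3^2*5^1*11^1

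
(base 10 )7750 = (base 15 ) 246a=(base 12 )459a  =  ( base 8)17106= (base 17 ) 19df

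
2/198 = 1/99 = 0.01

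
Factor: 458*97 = 2^1*97^1*229^1 = 44426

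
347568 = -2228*( - 156) 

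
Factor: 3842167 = 7^1 * 263^1*2087^1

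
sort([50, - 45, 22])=[ - 45,22,  50]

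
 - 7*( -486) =3402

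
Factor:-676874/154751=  - 2^1*11^2 * 17^( - 1 )*2797^1*9103^ ( - 1)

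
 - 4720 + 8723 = 4003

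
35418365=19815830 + 15602535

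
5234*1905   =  9970770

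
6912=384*18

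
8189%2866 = 2457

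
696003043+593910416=1289913459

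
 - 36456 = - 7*5208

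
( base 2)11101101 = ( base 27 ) 8l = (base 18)d3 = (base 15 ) 10c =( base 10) 237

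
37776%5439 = 5142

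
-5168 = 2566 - 7734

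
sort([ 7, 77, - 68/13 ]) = [ - 68/13, 7, 77] 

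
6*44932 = 269592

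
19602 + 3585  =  23187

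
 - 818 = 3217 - 4035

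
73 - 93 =-20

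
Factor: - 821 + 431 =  - 390 = -2^1*3^1*5^1*13^1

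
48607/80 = 607 + 47/80 = 607.59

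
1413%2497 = 1413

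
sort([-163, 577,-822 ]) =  [ - 822 , - 163, 577]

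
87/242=87/242  =  0.36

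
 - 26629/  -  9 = 26629/9=2958.78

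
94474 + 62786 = 157260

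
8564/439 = 19 + 223/439  =  19.51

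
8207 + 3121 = 11328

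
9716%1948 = 1924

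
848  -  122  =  726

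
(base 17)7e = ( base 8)205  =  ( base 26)53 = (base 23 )5i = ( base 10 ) 133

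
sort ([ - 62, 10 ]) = [ - 62, 10 ]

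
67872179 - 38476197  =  29395982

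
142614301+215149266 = 357763567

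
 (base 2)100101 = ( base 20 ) 1h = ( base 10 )37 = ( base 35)12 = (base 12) 31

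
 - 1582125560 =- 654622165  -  927503395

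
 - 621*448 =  - 278208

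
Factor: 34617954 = 2^1*3^1*7^1  *  227^1 * 3631^1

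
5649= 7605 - 1956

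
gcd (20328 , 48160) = 56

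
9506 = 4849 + 4657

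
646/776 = 323/388 = 0.83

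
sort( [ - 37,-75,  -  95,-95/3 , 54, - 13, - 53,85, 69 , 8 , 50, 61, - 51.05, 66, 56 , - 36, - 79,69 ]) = [-95,-79, - 75,-53,-51.05,- 37, - 36,- 95/3, - 13,8 , 50 , 54, 56,61,66, 69, 69 , 85 ] 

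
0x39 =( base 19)30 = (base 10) 57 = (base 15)3c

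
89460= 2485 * 36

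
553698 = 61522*9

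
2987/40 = 74 + 27/40 = 74.67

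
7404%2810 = 1784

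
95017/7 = 95017/7 = 13573.86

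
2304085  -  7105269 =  - 4801184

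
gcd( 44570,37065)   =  5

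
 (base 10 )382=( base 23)ge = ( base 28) DI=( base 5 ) 3012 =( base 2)101111110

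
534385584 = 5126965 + 529258619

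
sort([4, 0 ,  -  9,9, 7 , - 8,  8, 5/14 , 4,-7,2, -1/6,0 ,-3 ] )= [-9,  -  8, -7,-3 , -1/6,0, 0,5/14, 2 , 4 , 4, 7,8, 9]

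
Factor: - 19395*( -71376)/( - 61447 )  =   -2^4*3^3 * 5^1*43^(-1) * 431^1*1429^( - 1 )* 1487^1 = -1384337520/61447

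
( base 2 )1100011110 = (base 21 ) 1h0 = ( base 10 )798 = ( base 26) 14i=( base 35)MS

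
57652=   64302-6650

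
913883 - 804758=109125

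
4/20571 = 4/20571  =  0.00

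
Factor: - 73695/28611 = - 85/33 = -3^( - 1 )*5^1*11^( - 1) * 17^1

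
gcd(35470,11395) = 5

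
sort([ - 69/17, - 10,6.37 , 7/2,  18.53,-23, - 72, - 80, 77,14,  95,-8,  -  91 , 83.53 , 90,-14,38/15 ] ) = [ - 91,-80,-72, - 23,-14,- 10, - 8, - 69/17, 38/15 , 7/2,6.37, 14, 18.53,77, 83.53,90,95 ] 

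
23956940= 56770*422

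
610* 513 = 312930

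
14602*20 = 292040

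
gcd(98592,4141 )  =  1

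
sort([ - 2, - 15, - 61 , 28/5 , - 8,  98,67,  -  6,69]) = [-61, - 15, - 8,-6,-2,28/5,67, 69,  98] 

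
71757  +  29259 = 101016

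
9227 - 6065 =3162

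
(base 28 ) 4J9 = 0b111001011101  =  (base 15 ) 1152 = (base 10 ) 3677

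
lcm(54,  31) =1674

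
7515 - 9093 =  - 1578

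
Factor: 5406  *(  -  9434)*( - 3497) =178347713388= 2^2*3^1*13^1* 17^1 * 53^2*89^1*269^1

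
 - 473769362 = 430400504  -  904169866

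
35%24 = 11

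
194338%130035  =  64303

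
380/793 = 380/793 =0.48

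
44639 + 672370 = 717009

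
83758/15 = 83758/15 = 5583.87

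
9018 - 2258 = 6760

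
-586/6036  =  -293/3018=-0.10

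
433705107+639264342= 1072969449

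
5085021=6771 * 751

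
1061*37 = 39257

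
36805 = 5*7361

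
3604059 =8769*411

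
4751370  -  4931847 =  - 180477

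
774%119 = 60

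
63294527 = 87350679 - 24056152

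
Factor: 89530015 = 5^1 *31^1*577613^1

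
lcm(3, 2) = 6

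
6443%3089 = 265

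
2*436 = 872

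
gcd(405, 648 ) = 81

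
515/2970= 103/594 =0.17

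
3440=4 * 860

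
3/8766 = 1/2922  =  0.00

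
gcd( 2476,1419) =1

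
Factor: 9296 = 2^4*7^1*83^1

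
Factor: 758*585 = 443430 = 2^1* 3^2*5^1*13^1*379^1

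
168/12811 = 168/12811 = 0.01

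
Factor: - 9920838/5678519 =-2^1*3^1*7^( - 1)*11^ ( - 1)*29^ ( - 1)*2543^( - 1)*1653473^1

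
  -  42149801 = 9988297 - 52138098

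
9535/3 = 3178 + 1/3  =  3178.33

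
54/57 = 18/19  =  0.95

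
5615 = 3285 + 2330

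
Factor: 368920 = 2^3*5^1*23^1*401^1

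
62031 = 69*899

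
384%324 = 60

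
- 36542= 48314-84856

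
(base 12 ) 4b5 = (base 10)713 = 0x2c9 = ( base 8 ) 1311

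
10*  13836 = 138360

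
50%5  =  0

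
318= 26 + 292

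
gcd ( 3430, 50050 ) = 70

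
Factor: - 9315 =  - 3^4*5^1*23^1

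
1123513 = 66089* 17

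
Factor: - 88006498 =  - 2^1*37^1*1189277^1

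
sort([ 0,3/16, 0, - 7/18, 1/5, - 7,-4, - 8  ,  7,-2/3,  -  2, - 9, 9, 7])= [-9, - 8, -7, - 4, - 2, - 2/3, - 7/18,0,  0,  3/16, 1/5 , 7,  7,9] 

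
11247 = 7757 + 3490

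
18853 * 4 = 75412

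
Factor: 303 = 3^1*101^1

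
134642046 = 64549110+70092936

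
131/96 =1 + 35/96 = 1.36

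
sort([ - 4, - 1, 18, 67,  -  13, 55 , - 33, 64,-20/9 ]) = [ - 33,-13, - 4, - 20/9, - 1 , 18,55,64,  67]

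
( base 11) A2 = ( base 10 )112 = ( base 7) 220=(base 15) 77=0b1110000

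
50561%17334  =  15893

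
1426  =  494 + 932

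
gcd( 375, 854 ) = 1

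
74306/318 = 701/3 = 233.67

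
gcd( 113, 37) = 1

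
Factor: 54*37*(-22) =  -2^2*3^3 * 11^1*37^1  =  -43956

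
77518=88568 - 11050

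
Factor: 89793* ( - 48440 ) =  - 4349572920 = - 2^3*3^2*5^1*7^1*11^1 * 173^1*907^1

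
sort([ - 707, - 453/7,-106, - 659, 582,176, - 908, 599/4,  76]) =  [ - 908, - 707,  -  659 , - 106, - 453/7,  76,599/4 , 176,582]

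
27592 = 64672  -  37080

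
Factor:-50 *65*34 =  - 110500 = - 2^2*5^3*13^1*17^1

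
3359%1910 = 1449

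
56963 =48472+8491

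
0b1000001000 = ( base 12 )374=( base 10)520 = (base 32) g8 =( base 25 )KK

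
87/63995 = 87/63995 = 0.00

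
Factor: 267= 3^1*89^1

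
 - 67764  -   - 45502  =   - 22262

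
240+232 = 472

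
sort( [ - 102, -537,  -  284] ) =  [ - 537,-284,-102 ]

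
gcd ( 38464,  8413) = 1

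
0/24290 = 0  =  0.00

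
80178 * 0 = 0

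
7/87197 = 7/87197 = 0.00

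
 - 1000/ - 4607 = 1000/4607 = 0.22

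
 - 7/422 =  - 1 + 415/422  =  - 0.02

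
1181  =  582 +599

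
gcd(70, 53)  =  1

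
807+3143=3950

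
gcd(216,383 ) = 1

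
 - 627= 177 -804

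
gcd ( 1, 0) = 1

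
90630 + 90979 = 181609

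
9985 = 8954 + 1031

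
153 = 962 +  - 809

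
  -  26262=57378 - 83640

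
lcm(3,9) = 9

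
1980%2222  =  1980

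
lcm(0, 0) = 0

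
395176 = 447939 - 52763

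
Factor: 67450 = 2^1*5^2* 19^1 *71^1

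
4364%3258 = 1106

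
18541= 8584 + 9957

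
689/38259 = 53/2943 = 0.02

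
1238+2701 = 3939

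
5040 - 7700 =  - 2660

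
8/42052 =2/10513=0.00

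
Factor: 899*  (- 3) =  - 3^1* 29^1*31^1 = -  2697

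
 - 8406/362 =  - 24 + 141/181 = - 23.22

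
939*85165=79969935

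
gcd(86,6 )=2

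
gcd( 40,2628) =4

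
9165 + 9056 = 18221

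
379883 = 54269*7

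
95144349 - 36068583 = 59075766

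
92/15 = 6+2/15 = 6.13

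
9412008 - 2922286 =6489722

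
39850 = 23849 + 16001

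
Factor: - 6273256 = -2^3*11^1*71287^1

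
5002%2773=2229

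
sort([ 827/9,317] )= [827/9,317]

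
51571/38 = 1357  +  5/38=1357.13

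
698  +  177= 875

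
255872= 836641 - 580769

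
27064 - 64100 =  -37036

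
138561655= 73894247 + 64667408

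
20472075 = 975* 20997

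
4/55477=4/55477 = 0.00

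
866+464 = 1330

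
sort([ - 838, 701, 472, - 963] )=[ - 963, - 838, 472,701]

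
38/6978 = 19/3489= 0.01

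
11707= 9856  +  1851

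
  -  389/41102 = - 389/41102 = - 0.01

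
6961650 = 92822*75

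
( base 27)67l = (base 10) 4584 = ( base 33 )46u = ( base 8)10750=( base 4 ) 1013220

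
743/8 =92 + 7/8= 92.88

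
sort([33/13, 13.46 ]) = [ 33/13,13.46]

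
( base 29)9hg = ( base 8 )17616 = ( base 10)8078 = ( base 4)1332032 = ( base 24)e0e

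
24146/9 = 2682 + 8/9 =2682.89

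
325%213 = 112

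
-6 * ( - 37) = 222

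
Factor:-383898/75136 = -2^( - 6 )*3^1*109^1 =-327/64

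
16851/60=280 + 17/20  =  280.85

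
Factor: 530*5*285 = 755250   =  2^1*3^1*5^3*19^1*53^1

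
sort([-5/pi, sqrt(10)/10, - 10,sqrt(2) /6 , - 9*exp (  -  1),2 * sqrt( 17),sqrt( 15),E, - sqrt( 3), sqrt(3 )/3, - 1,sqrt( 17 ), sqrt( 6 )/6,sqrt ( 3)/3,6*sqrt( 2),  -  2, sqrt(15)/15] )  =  [ - 10, - 9*exp( - 1),  -  2,  -  sqrt(3), -5/pi , - 1,sqrt(2) /6 , sqrt( 15) /15,sqrt( 10)/10,sqrt( 6) /6,sqrt(3 )/3,sqrt( 3) /3,E, sqrt( 15),sqrt( 17 ),2*sqrt (17), 6*sqrt(2 )] 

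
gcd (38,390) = 2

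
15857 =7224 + 8633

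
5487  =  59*93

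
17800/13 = 17800/13 = 1369.23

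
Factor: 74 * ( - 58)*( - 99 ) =2^2*3^2*11^1* 29^1* 37^1 = 424908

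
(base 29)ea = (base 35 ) bv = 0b110100000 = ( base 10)416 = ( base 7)1133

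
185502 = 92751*2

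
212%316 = 212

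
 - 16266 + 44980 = 28714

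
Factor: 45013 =45013^1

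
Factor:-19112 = -2^3* 2389^1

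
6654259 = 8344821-1690562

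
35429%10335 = 4424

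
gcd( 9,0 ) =9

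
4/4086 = 2/2043= 0.00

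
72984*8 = 583872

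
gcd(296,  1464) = 8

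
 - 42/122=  - 1 + 40/61 = - 0.34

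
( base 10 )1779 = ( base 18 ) 58F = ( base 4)123303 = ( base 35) 1FT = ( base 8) 3363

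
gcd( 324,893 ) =1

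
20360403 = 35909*567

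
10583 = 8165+2418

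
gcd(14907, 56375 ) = 1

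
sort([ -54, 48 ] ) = [ - 54,48 ] 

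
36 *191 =6876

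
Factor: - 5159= - 7^1*11^1  *  67^1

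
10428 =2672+7756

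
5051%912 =491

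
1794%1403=391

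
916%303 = 7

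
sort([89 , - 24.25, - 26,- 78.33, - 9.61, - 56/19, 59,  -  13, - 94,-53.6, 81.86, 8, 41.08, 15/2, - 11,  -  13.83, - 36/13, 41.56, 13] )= [ - 94, -78.33, - 53.6, - 26,-24.25, - 13.83, -13, - 11,-9.61,-56/19, - 36/13,15/2, 8,  13,41.08, 41.56, 59, 81.86, 89 ] 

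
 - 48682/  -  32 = 1521 + 5/16 = 1521.31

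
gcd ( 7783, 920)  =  1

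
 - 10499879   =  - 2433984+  - 8065895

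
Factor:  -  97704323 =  - 2053^1*47591^1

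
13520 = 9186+4334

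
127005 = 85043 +41962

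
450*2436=1096200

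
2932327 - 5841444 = - 2909117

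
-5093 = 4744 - 9837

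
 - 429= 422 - 851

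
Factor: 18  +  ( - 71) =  - 53^1= - 53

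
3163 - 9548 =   -  6385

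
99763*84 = 8380092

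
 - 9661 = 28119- 37780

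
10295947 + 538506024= 548801971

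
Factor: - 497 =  -7^1*71^1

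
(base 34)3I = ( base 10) 120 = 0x78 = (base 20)60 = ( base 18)6c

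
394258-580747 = -186489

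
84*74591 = 6265644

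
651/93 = 7 = 7.00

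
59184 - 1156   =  58028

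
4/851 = 4/851 = 0.00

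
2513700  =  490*5130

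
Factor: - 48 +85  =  37= 37^1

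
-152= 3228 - 3380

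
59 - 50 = 9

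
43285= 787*55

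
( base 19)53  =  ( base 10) 98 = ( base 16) 62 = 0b1100010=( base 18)58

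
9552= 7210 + 2342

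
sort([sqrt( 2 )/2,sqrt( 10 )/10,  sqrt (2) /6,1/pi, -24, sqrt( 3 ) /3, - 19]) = [ - 24, - 19,sqrt(2 )/6,sqrt( 10 )/10,1/pi,sqrt(3)/3, sqrt( 2) /2] 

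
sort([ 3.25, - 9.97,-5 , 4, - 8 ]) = [ - 9.97, - 8, - 5 , 3.25,  4 ]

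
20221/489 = 41 + 172/489=41.35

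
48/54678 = 8/9113 = 0.00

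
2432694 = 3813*638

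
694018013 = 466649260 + 227368753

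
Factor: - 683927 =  - 17^1 * 40231^1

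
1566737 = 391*4007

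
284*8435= 2395540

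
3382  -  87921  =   - 84539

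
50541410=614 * 82315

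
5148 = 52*99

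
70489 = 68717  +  1772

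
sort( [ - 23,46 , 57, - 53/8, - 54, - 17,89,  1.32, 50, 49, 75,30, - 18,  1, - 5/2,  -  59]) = [ - 59, - 54, - 23, - 18, - 17, - 53/8, - 5/2, 1, 1.32,30, 46,49,50,57, 75, 89 ]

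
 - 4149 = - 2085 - 2064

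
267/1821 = 89/607 = 0.15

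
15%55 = 15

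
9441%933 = 111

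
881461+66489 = 947950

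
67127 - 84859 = - 17732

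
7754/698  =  11 + 38/349 = 11.11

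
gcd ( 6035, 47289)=1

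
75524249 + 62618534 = 138142783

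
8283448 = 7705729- - 577719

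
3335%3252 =83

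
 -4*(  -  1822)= 7288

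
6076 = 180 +5896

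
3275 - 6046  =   - 2771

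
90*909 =81810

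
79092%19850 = 19542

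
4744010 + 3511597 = 8255607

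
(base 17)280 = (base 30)no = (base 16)2CA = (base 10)714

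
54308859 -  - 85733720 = 140042579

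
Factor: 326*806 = 262756 = 2^2 * 13^1 * 31^1* 163^1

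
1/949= 1/949 = 0.00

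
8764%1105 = 1029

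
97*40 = 3880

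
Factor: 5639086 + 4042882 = 9681968=2^4*605123^1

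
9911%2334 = 575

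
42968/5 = 42968/5 = 8593.60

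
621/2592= 23/96 =0.24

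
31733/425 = 31733/425 = 74.67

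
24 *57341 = 1376184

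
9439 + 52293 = 61732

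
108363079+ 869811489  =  978174568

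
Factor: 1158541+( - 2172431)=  - 2^1*5^1*53^1*1913^1=-1013890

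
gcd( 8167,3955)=1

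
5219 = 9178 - 3959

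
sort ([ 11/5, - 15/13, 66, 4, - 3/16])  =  [ - 15/13 , - 3/16 , 11/5, 4, 66] 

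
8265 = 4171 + 4094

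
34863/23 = 34863/23 =1515.78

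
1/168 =1/168 =0.01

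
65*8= 520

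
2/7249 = 2/7249=0.00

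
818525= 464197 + 354328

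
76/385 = 76/385= 0.20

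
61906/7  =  61906/7=8843.71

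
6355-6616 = - 261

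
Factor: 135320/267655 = 2^3*17^1* 269^(-1) = 136/269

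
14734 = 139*106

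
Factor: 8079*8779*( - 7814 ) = - 554212177374= -2^1*3^1*2693^1*3907^1*8779^1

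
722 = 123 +599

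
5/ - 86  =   - 1 + 81/86 =- 0.06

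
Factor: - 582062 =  - 2^1*13^1*61^1*367^1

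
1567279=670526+896753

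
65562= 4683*14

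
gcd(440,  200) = 40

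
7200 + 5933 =13133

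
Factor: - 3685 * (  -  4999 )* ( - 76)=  - 2^2*5^1*11^1*19^1*67^1* 4999^1 =-  1400019940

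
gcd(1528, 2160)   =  8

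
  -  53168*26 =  - 1382368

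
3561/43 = 3561/43= 82.81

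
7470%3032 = 1406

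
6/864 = 1/144 = 0.01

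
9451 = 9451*1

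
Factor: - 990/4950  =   - 1/5 = - 5^( - 1)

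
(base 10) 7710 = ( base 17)19b9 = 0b1111000011110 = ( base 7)31323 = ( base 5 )221320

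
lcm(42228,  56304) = 168912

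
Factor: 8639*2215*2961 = 3^2*5^1 * 7^1 * 47^1* 53^1*163^1*443^1 = 56659874985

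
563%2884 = 563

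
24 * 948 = 22752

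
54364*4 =217456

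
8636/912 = 2159/228 = 9.47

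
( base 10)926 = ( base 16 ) 39e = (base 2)1110011110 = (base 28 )152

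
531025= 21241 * 25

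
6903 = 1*6903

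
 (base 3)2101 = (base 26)2c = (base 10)64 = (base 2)1000000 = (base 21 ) 31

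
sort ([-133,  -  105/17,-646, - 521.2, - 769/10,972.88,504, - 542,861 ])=[  -  646,  -  542 , - 521.2,-133,-769/10 ,- 105/17 , 504,861,972.88]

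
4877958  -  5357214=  - 479256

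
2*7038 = 14076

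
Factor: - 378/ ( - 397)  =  2^1*3^3*7^1 * 397^(-1)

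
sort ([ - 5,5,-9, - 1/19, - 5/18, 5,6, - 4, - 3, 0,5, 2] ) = [-9,-5, - 4, - 3,-5/18 , - 1/19,0, 2, 5, 5,5, 6 ]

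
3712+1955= 5667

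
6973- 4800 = 2173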